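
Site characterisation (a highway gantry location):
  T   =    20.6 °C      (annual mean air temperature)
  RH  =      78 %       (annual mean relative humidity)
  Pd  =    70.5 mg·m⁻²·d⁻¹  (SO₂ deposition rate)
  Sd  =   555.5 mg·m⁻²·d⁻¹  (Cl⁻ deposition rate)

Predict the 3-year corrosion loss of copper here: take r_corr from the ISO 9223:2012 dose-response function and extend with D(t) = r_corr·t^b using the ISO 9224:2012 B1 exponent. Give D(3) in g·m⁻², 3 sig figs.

copper: f(T) = -0.080·(T−10) [T>10 °C] = -0.8480
  SO₂ term: 0.0053·70.5^0.26·exp(0.059·78-0.8480) = 0.6841
  Sd branch = 0.01025·Sd^0.27·e^(0.036·RH+0.049·T) = 2.568 μm/a
  r_corr = 0.6841 + 2.568 = 3.253 μm/a
Power-law: D(3) = r_corr · 3^0.667
  D(3) = 3.253 × 3^0.667 = 3.253 × 2.081 = 6.768 μm
  Mass loss = 6.768 μm × 8.96 g/cm³ = 60.64 g·m⁻²

D(3) = 60.6 g·m⁻²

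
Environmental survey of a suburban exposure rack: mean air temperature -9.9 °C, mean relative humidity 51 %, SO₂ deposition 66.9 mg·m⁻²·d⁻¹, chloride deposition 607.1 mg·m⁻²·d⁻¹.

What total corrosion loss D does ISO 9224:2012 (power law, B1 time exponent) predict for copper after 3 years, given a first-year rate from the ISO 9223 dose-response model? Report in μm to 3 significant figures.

D(3) = 0.519 μm

copper: T≤10 °C ⇒ hinge +0.126·(-9.9−10) = -2.5074
  sulphur-dioxide contribution → 0.02611 μm/a
  chloride contribution → 0.2233 μm/a
  total first-year rate 0.2494 μm/a
ISO 9224: D(t) = r_corr · t^b with b = 0.667 (copper, B1)
  D(3) = 0.2494 × 3^0.667 = 0.2494 × 2.081 = 0.519 μm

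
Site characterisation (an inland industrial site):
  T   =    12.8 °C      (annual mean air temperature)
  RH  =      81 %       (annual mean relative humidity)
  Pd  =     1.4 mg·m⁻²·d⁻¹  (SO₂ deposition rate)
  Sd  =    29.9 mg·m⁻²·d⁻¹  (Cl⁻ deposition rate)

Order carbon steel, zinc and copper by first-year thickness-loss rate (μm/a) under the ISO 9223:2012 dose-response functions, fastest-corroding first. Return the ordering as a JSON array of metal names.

["carbon steel", "copper", "zinc"]

carbon steel: f(T) = -0.054·(T−10) [T>10 °C] = -0.1512
  Pd branch = 1.77·Pd^0.52·e^(0.02·RH+f) = 9.159 μm/a
  Sd branch = 0.102·Sd^0.62·e^(0.033·RH+0.04·T) = 20.26 μm/a
  sum: 9.159 + 20.26 → r_corr = 29.42 μm/a
zinc: T>10 °C ⇒ hinge -0.071·(12.8−10) = -0.1988
  Pd branch = 0.0129·Pd^0.44·e^(0.046·RH+f) = 0.509 μm/a
  Cl⁻ term: 0.0175·29.9^0.57·exp(0.008·81+0.085·12.8) = 0.6888
  sum: 0.509 + 0.6888 → r_corr = 1.198 μm/a
copper: f(T) = -0.080·(T−10) [T>10 °C] = -0.2240
  SO₂ term: 0.0053·1.4^0.26·exp(0.059·81-0.2240) = 0.5501
  Sd branch = 0.01025·Sd^0.27·e^(0.036·RH+0.049·T) = 0.887 μm/a
  r_corr = 0.5501 + 0.887 = 1.437 μm/a
Ordering by μm/a: carbon steel (29.4) > copper (1.44) > zinc (1.2)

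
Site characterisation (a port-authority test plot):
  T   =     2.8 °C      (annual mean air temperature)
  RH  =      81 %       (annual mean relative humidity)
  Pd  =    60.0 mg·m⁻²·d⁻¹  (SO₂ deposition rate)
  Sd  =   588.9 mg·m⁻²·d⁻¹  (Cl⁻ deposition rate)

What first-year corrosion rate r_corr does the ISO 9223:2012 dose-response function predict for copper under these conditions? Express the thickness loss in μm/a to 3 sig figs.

copper: temperature factor f = +0.126·(-7.2) = -0.9072
  SO₂ term: 0.0053·60.0^0.26·exp(0.059·81-0.9072) = 0.7381
  Sd branch = 0.01025·Sd^0.27·e^(0.036·RH+0.049·T) = 1.215 μm/a
  r_corr = 0.7381 + 1.215 = 1.953 μm/a

r_corr = 1.95 μm/a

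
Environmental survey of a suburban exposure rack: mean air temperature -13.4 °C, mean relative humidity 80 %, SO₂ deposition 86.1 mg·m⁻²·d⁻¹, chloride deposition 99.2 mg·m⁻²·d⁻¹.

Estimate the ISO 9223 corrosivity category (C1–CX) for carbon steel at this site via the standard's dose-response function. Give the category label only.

carbon steel: temperature factor f = +0.150·(-23.4) = -3.5100
  SO₂ term: 1.77·86.1^0.52·exp(0.02·80-3.5100) = 2.659
  Sd branch = 0.102·Sd^0.62·e^(0.033·RH+0.04·T) = 14.46 μm/a
  sum: 2.659 + 14.46 → r_corr = 17.12 μm/a
ISO 9223 Table 2 (carbon steel): 1.3 < 17.1 ≤ 25 μm/a ⇒ C2

C2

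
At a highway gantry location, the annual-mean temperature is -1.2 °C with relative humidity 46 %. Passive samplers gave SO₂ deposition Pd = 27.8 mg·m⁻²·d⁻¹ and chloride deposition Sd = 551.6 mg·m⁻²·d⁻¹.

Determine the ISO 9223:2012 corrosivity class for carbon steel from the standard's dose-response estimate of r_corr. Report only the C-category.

C3

carbon steel: T≤10 °C ⇒ hinge +0.150·(-1.2−10) = -1.6800
  sulphur-dioxide contribution → 4.665 μm/a
  chloride contribution → 22.22 μm/a
  total first-year rate 26.89 μm/a
26.9 μm/a falls in (25, 50] for carbon steel → category C3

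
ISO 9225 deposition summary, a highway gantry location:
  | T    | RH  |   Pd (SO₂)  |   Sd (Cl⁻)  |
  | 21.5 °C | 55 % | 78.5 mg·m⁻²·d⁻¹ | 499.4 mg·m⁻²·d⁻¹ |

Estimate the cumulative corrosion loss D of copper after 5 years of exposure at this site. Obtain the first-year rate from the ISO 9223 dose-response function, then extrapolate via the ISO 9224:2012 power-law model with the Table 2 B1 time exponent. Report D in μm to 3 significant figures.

D(5) = 3.83 μm

copper: T>10 °C ⇒ hinge -0.080·(21.5−10) = -0.9200
  Pd branch = 0.0053·Pd^0.26·e^(0.059·RH+f) = 0.1685 μm/a
  Cl⁻ term: 0.01025·499.4^0.27·exp(0.036·55+0.049·21.5) = 1.14
  r_corr = 0.1685 + 1.14 = 1.308 μm/a
Power-law: D(5) = r_corr · 5^0.667
  D(5) = 1.308 × 5^0.667 = 1.308 × 2.926 = 3.827 μm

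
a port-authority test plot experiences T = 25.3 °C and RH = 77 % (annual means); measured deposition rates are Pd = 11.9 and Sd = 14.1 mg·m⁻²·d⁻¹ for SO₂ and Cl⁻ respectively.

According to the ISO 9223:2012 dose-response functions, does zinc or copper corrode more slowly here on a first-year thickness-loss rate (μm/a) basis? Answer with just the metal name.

zinc: f(T) = -0.071·(T−10) [T>10 °C] = -1.0863
  sulphur-dioxide contribution → 0.447 μm/a
  chloride contribution → 1.258 μm/a
  total first-year rate 1.705 μm/a
copper: T>10 °C ⇒ hinge -0.080·(25.3−10) = -1.2240
  sulphur-dioxide contribution → 0.2788 μm/a
  chloride contribution → 1.157 μm/a
  total first-year rate 1.436 μm/a
Ordering by μm/a: zinc (1.7) > copper (1.44)

copper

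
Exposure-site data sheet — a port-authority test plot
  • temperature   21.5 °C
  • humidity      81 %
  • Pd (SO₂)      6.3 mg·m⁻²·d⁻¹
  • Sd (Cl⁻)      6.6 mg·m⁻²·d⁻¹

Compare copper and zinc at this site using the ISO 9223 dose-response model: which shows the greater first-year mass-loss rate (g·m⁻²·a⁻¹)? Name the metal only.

copper

copper: T>10 °C ⇒ hinge -0.080·(21.5−10) = -0.9200
  sulphur-dioxide contribution → 0.4056 μm/a
  chloride contribution → 0.9035 μm/a
  ⇒ r_corr(copper) = 1.309 μm/a
  mass loss = 1.309 μm/a × 8.96 g/cm³ = 11.73 g·m⁻²·a⁻¹
zinc: T>10 °C ⇒ hinge -0.071·(21.5−10) = -0.8165
  sulphur-dioxide contribution → 0.532 μm/a
  chloride contribution → 0.6099 μm/a
  total first-year rate 1.142 μm/a
  mass loss = 1.142 μm/a × 7.14 g/cm³ = 8.153 g·m⁻²·a⁻¹
Ordering by g·m⁻²·a⁻¹: copper (11.7) > zinc (8.15)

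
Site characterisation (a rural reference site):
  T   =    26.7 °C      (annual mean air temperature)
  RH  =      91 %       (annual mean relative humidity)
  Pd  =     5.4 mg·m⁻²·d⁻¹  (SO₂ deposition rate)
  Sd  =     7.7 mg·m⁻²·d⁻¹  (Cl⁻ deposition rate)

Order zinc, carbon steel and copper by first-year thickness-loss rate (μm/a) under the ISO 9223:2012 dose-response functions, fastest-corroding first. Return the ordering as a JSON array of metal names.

zinc: T>10 °C ⇒ hinge -0.071·(26.7−10) = -1.1857
  Pd branch = 0.0129·Pd^0.44·e^(0.046·RH+f) = 0.5443 μm/a
  Sd branch = 0.0175·Sd^0.57·e^(0.008·RH+0.085·T) = 1.122 μm/a
  r_corr = 0.5443 + 1.122 = 1.667 μm/a
carbon steel: T>10 °C ⇒ hinge -0.054·(26.7−10) = -0.9018
  SO₂ term: 1.77·5.4^0.52·exp(0.02·91-0.9018) = 10.66
  Sd branch = 0.102·Sd^0.62·e^(0.033·RH+0.04·T) = 21.2 μm/a
  sum: 10.66 + 21.2 → r_corr = 31.85 μm/a
copper: T>10 °C ⇒ hinge -0.080·(26.7−10) = -1.3360
  Pd branch = 0.0053·Pd^0.26·e^(0.059·RH+f) = 0.4637 μm/a
  Cl⁻ term: 0.01025·7.7^0.27·exp(0.036·91+0.049·26.7) = 1.742
  r_corr = 0.4637 + 1.742 = 2.206 μm/a
Ordering by μm/a: carbon steel (31.9) > copper (2.21) > zinc (1.67)

["carbon steel", "copper", "zinc"]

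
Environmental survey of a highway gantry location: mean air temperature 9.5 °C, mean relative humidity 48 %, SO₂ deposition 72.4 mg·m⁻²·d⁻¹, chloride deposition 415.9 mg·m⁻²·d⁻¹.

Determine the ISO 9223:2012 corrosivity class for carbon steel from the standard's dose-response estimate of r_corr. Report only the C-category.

C4

carbon steel: T≤10 °C ⇒ hinge +0.150·(9.5−10) = -0.0750
  Pd branch = 1.77·Pd^0.52·e^(0.02·RH+f) = 39.75 μm/a
  Sd branch = 0.102·Sd^0.62·e^(0.033·RH+0.04·T) = 30.57 μm/a
  r_corr = 39.75 + 30.57 = 70.33 μm/a
ISO 9223 Table 2 (carbon steel): 50 < 70.3 ≤ 80 μm/a ⇒ C4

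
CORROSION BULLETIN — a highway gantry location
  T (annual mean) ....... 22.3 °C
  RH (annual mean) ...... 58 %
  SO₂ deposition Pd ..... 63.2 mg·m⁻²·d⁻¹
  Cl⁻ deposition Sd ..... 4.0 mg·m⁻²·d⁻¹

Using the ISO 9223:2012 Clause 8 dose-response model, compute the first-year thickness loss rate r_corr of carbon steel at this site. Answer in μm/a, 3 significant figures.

r_corr = 29.1 μm/a

carbon steel: temperature factor f = -0.054·(12.3) = -0.6642
  SO₂ term: 1.77·63.2^0.52·exp(0.02·58-0.6642) = 25.1
  Cl⁻ term: 0.102·4.0^0.62·exp(0.033·58+0.04·22.3) = 3.986
  sum: 25.1 + 3.986 → r_corr = 29.09 μm/a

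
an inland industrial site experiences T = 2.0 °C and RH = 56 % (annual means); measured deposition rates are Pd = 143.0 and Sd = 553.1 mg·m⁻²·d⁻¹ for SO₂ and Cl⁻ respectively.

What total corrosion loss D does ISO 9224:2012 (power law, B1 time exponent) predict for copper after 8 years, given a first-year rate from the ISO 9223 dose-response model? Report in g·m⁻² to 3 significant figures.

copper: temperature factor f = +0.126·(-8.0) = -1.0080
  SO₂ term: 0.0053·143.0^0.26·exp(0.059·56-1.0080) = 0.1913
  Cl⁻ term: 0.01025·553.1^0.27·exp(0.036·56+0.049·2.0) = 0.4671
  r_corr = 0.1913 + 0.4671 = 0.6584 μm/a
Long-term exponent b (ISO 9224 Table 2, B1) = 0.667
  D(8) = 0.6584 × 8^0.667 = 0.6584 × 4.003 = 2.635 μm
  Mass loss = 2.635 μm × 8.96 g/cm³ = 23.61 g·m⁻²

D(8) = 23.6 g·m⁻²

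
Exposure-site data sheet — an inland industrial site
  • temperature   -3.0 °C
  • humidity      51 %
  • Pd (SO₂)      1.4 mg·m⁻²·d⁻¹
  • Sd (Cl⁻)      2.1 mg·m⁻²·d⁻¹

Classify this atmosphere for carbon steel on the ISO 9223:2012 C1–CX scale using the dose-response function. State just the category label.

carbon steel: temperature factor f = +0.150·(-13.0) = -1.9500
  SO₂ term: 1.77·1.4^0.52·exp(0.02·51-1.9500) = 0.8319
  Sd branch = 0.102·Sd^0.62·e^(0.033·RH+0.04·T) = 0.7712 μm/a
  r_corr = 0.8319 + 0.7712 = 1.603 μm/a
Category bounds: 1.3…25 μm/a bracket r_corr ⇒ C2

C2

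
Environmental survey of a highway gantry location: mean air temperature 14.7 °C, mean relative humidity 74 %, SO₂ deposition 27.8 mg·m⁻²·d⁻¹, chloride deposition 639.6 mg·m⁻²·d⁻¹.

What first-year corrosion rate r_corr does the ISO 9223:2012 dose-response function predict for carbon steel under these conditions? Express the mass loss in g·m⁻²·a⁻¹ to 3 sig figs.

r_corr = 1.18e+03 g·m⁻²·a⁻¹

carbon steel: temperature factor f = -0.054·(4.7) = -0.2538
  Pd branch = 1.77·Pd^0.52·e^(0.02·RH+f) = 33.99 μm/a
  Sd branch = 0.102·Sd^0.62·e^(0.033·RH+0.04·T) = 115.9 μm/a
  sum: 33.99 + 115.9 → r_corr = 149.9 μm/a
Convert to mass loss: 149.9 μm/a × 7.85 g/cm³ = 1177 g·m⁻²·a⁻¹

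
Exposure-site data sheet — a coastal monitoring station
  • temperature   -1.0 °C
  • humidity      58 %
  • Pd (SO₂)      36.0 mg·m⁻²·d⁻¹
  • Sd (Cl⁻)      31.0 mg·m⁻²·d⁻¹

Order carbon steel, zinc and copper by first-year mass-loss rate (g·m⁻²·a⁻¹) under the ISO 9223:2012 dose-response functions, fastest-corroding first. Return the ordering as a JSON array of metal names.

["carbon steel", "zinc", "copper"]

carbon steel: T≤10 °C ⇒ hinge +0.150·(-1.0−10) = -1.6500
  SO₂ term: 1.77·36.0^0.52·exp(0.02·58-1.6500) = 6.99
  Cl⁻ term: 0.102·31.0^0.62·exp(0.033·58+0.04·-1.0) = 5.586
  r_corr = 6.99 + 5.586 = 12.58 μm/a
  mass loss = 12.58 μm/a × 7.85 g/cm³ = 98.72 g·m⁻²·a⁻¹
zinc: T≤10 °C ⇒ hinge +0.038·(-1.0−10) = -0.4180
  Pd branch = 0.0129·Pd^0.44·e^(0.046·RH+f) = 0.5923 μm/a
  Cl⁻ term: 0.0175·31.0^0.57·exp(0.008·58+0.085·-1.0) = 0.181
  sum: 0.5923 + 0.181 → r_corr = 0.7733 μm/a
  mass loss = 0.7733 μm/a × 7.14 g/cm³ = 5.521 g·m⁻²·a⁻¹
copper: f(T) = +0.126·(T−10) [T≤10 °C] = -1.3860
  SO₂ term: 0.0053·36.0^0.26·exp(0.059·58-1.3860) = 0.1031
  Cl⁻ term: 0.01025·31.0^0.27·exp(0.036·58+0.049·-1.0) = 0.199
  r_corr = 0.1031 + 0.199 = 0.3021 μm/a
  mass loss = 0.3021 μm/a × 8.96 g/cm³ = 2.707 g·m⁻²·a⁻¹
Ordering by g·m⁻²·a⁻¹: carbon steel (98.7) > zinc (5.52) > copper (2.71)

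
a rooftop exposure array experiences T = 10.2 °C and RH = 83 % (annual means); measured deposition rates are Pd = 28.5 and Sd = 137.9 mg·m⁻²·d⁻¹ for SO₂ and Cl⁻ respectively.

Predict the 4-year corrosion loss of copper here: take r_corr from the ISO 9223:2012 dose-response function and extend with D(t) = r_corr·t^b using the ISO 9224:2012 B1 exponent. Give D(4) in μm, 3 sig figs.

copper: f(T) = -0.080·(T−10) [T>10 °C] = -0.0160
  Pd branch = 0.0053·Pd^0.26·e^(0.059·RH+f) = 1.669 μm/a
  Sd branch = 0.01025·Sd^0.27·e^(0.036·RH+0.049·T) = 1.268 μm/a
  r_corr = 1.669 + 1.268 = 2.937 μm/a
Power-law: D(4) = r_corr · 4^0.667
  D(4) = 2.937 × 4^0.667 = 2.937 × 2.521 = 7.403 μm

D(4) = 7.40 μm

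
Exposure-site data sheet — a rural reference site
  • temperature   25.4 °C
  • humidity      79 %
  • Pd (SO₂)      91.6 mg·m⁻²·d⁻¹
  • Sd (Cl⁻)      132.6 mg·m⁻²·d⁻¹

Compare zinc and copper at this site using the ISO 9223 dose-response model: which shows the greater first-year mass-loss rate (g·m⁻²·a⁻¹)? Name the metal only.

zinc

zinc: T>10 °C ⇒ hinge -0.071·(25.4−10) = -1.0934
  sulphur-dioxide contribution → 1.195 μm/a
  chloride contribution → 4.624 μm/a
  ⇒ r_corr(zinc) = 5.818 μm/a
  mass loss = 5.818 μm/a × 7.14 g/cm³ = 41.54 g·m⁻²·a⁻¹
copper: temperature factor f = -0.080·(15.4) = -1.2320
  sulphur-dioxide contribution → 0.5291 μm/a
  chloride contribution → 2.288 μm/a
  ⇒ r_corr(copper) = 2.817 μm/a
  mass loss = 2.817 μm/a × 8.96 g/cm³ = 25.24 g·m⁻²·a⁻¹
Ordering by g·m⁻²·a⁻¹: zinc (41.5) > copper (25.2)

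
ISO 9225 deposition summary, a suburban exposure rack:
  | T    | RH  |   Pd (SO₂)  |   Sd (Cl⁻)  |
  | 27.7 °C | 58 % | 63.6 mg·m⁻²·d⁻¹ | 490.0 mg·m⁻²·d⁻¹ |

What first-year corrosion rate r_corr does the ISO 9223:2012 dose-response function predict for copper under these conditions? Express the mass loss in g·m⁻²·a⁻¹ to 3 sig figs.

r_corr = 16.4 g·m⁻²·a⁻¹

copper: temperature factor f = -0.080·(17.7) = -1.4160
  SO₂ term: 0.0053·63.6^0.26·exp(0.059·58-1.4160) = 0.116
  Sd branch = 0.01025·Sd^0.27·e^(0.036·RH+0.049·T) = 1.711 μm/a
  r_corr = 0.116 + 1.711 = 1.827 μm/a
Convert to mass loss: 1.827 μm/a × 8.96 g/cm³ = 16.37 g·m⁻²·a⁻¹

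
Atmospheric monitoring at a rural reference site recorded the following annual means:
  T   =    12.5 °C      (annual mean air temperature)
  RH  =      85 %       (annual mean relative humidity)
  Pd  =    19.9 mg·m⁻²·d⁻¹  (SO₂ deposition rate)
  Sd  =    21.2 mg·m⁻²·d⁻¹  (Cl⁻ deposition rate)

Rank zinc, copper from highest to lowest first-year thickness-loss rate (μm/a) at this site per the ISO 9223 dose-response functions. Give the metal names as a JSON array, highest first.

["zinc", "copper"]

zinc: T>10 °C ⇒ hinge -0.071·(12.5−10) = -0.1775
  SO₂ term: 0.0129·19.9^0.44·exp(0.046·85-0.1775) = 2.01
  Cl⁻ term: 0.0175·21.2^0.57·exp(0.008·85+0.085·12.5) = 0.5699
  r_corr = 2.01 + 0.5699 = 2.579 μm/a
copper: T>10 °C ⇒ hinge -0.080·(12.5−10) = -0.2000
  SO₂ term: 0.0053·19.9^0.26·exp(0.059·85-0.2000) = 1.423
  Cl⁻ term: 0.01025·21.2^0.27·exp(0.036·85+0.049·12.5) = 0.92
  r_corr = 1.423 + 0.92 = 2.343 μm/a
Ordering by μm/a: zinc (2.58) > copper (2.34)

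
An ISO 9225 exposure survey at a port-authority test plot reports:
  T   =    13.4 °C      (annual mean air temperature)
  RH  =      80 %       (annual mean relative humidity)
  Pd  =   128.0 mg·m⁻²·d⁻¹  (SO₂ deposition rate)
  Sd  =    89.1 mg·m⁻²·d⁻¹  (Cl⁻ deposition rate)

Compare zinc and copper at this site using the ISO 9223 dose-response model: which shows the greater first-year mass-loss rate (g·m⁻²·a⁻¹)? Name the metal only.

zinc

zinc: temperature factor f = -0.071·(3.4) = -0.2414
  SO₂ term: 0.0129·128.0^0.44·exp(0.046·80-0.2414) = 3.397
  Cl⁻ term: 0.0175·89.1^0.57·exp(0.008·80+0.085·13.4) = 1.34
  r_corr = 3.397 + 1.34 = 4.737 μm/a
  mass loss = 4.737 μm/a × 7.14 g/cm³ = 33.82 g·m⁻²·a⁻¹
copper: f(T) = -0.080·(T−10) [T>10 °C] = -0.2720
  Pd branch = 0.0053·Pd^0.26·e^(0.059·RH+f) = 1.599 μm/a
  Cl⁻ term: 0.01025·89.1^0.27·exp(0.036·80+0.049·13.4) = 1.183
  r_corr = 1.599 + 1.183 = 2.783 μm/a
  mass loss = 2.783 μm/a × 8.96 g/cm³ = 24.93 g·m⁻²·a⁻¹
Ordering by g·m⁻²·a⁻¹: zinc (33.8) > copper (24.9)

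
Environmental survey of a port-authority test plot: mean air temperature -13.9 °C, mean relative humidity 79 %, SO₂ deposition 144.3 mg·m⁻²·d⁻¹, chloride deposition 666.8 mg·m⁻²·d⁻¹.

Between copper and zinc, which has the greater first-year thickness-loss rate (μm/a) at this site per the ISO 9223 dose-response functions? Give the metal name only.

copper: temperature factor f = +0.126·(-23.9) = -3.0114
  sulphur-dioxide contribution → 0.1005 μm/a
  chloride contribution → 0.5159 μm/a
  ⇒ r_corr(copper) = 0.6164 μm/a
zinc: f(T) = +0.038·(T−10) [T≤10 °C] = -0.9082
  sulphur-dioxide contribution → 1.756 μm/a
  chloride contribution → 0.4112 μm/a
  ⇒ r_corr(zinc) = 2.167 μm/a
Ordering by μm/a: zinc (2.17) > copper (0.616)

zinc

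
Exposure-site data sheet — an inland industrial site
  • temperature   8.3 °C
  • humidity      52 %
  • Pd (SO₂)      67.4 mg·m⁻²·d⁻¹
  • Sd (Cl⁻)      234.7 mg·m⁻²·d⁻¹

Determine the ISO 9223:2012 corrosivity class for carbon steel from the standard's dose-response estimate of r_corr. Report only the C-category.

carbon steel: f(T) = +0.150·(T−10) [T≤10 °C] = -0.2550
  sulphur-dioxide contribution → 34.66 μm/a
  chloride contribution → 23.32 μm/a
  total first-year rate 57.98 μm/a
58 μm/a falls in (50, 80] for carbon steel → category C4

C4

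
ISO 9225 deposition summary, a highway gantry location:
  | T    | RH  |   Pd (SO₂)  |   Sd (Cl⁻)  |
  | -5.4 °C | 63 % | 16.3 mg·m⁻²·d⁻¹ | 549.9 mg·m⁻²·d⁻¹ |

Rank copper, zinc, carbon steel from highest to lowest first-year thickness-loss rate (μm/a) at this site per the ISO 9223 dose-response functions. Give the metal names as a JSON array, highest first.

copper: T≤10 °C ⇒ hinge +0.126·(-5.4−10) = -1.9404
  sulphur-dioxide contribution → 0.06472 μm/a
  chloride contribution → 0.4175 μm/a
  total first-year rate 0.4822 μm/a
zinc: f(T) = +0.038·(T−10) [T≤10 °C] = -0.5852
  sulphur-dioxide contribution → 0.445 μm/a
  chloride contribution → 0.6676 μm/a
  total first-year rate 1.113 μm/a
carbon steel: f(T) = +0.150·(T−10) [T≤10 °C] = -2.3100
  sulphur-dioxide contribution → 2.644 μm/a
  chloride contribution → 32.86 μm/a
  total first-year rate 35.5 μm/a
Ordering by μm/a: carbon steel (35.5) > zinc (1.11) > copper (0.482)

["carbon steel", "zinc", "copper"]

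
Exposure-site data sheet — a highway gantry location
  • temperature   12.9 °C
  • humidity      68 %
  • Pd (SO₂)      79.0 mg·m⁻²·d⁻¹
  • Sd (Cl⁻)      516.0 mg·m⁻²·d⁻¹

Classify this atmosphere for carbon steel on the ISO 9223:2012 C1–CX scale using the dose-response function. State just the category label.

C5

carbon steel: T>10 °C ⇒ hinge -0.054·(12.9−10) = -0.1566
  Pd branch = 1.77·Pd^0.52·e^(0.02·RH+f) = 57.2 μm/a
  Cl⁻ term: 0.102·516.0^0.62·exp(0.033·68+0.04·12.9) = 77.46
  r_corr = 57.2 + 77.46 = 134.7 μm/a
ISO 9223 Table 2 (carbon steel): 80 < 135 ≤ 200 μm/a ⇒ C5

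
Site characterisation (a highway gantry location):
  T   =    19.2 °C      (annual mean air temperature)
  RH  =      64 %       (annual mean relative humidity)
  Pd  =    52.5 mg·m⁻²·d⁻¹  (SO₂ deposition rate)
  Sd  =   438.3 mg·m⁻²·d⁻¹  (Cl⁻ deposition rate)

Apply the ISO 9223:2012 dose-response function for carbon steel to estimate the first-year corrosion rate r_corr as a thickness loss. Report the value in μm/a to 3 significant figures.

carbon steel: temperature factor f = -0.054·(9.2) = -0.4968
  sulphur-dioxide contribution → 30.38 μm/a
  chloride contribution → 78.93 μm/a
  ⇒ r_corr(carbon steel) = 109.3 μm/a

r_corr = 109 μm/a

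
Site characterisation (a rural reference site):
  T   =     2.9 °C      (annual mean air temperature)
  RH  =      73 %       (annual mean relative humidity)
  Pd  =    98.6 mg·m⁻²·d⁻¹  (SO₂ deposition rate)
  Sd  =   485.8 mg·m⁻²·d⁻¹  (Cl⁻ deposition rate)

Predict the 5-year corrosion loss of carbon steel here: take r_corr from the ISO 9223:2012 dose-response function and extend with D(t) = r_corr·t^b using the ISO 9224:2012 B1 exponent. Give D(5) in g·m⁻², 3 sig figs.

D(5) = 1.60e+03 g·m⁻²

carbon steel: temperature factor f = +0.150·(-7.1) = -1.0650
  Pd branch = 1.77·Pd^0.52·e^(0.02·RH+f) = 28.6 μm/a
  Cl⁻ term: 0.102·485.8^0.62·exp(0.033·73+0.04·2.9) = 58.99
  sum: 28.6 + 58.99 → r_corr = 87.59 μm/a
ISO 9224: D(t) = r_corr · t^b with b = 0.523 (carbon steel, B1)
  D(5) = 87.59 × 5^0.523 = 87.59 × 2.32 = 203.2 μm
  Mass loss = 203.2 μm × 7.85 g/cm³ = 1595 g·m⁻²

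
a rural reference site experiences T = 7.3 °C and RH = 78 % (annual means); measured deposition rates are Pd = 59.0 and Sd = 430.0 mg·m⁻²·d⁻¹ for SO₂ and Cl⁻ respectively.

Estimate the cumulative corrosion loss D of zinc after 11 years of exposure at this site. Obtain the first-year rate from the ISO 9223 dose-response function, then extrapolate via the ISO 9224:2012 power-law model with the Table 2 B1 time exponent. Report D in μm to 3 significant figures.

D(11) = 31.3 μm

zinc: T≤10 °C ⇒ hinge +0.038·(7.3−10) = -0.1026
  Pd branch = 0.0129·Pd^0.44·e^(0.046·RH+f) = 2.532 μm/a
  Cl⁻ term: 0.0175·430.0^0.57·exp(0.008·78+0.085·7.3) = 1.926
  sum: 2.532 + 1.926 → r_corr = 4.458 μm/a
Power-law: D(11) = r_corr · 11^0.813
  D(11) = 4.458 × 11^0.813 = 4.458 × 7.025 = 31.32 μm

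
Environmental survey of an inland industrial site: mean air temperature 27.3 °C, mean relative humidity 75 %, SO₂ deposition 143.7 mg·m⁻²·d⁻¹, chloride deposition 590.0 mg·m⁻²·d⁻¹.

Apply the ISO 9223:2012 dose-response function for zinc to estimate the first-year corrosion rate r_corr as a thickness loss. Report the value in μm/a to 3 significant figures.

r_corr = 13.4 μm/a

zinc: T>10 °C ⇒ hinge -0.071·(27.3−10) = -1.2283
  sulphur-dioxide contribution → 1.059 μm/a
  chloride contribution → 12.32 μm/a
  total first-year rate 13.38 μm/a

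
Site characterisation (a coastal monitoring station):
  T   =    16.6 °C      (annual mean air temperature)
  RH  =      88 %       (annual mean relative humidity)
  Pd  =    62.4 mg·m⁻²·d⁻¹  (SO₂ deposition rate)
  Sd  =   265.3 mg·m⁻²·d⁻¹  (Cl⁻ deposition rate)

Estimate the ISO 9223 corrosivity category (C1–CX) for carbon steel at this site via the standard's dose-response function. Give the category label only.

C5

carbon steel: T>10 °C ⇒ hinge -0.054·(16.6−10) = -0.3564
  sulphur-dioxide contribution → 61.81 μm/a
  chloride contribution → 115 μm/a
  total first-year rate 176.9 μm/a
ISO 9223 Table 2 (carbon steel): 80 < 177 ≤ 200 μm/a ⇒ C5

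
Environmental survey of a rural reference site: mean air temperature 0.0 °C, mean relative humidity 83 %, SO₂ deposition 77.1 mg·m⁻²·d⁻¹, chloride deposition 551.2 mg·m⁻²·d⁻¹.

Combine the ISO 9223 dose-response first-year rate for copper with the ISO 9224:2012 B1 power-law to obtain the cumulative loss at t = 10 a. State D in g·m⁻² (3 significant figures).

D(10) = 72.5 g·m⁻²

copper: temperature factor f = +0.126·(-10.0) = -1.2600
  sulphur-dioxide contribution → 0.6229 μm/a
  chloride contribution → 1.118 μm/a
  total first-year rate 1.741 μm/a
Long-term exponent b (ISO 9224 Table 2, B1) = 0.667
  D(10) = 1.741 × 10^0.667 = 1.741 × 4.645 = 8.088 μm
  Mass loss = 8.088 μm × 8.96 g/cm³ = 72.47 g·m⁻²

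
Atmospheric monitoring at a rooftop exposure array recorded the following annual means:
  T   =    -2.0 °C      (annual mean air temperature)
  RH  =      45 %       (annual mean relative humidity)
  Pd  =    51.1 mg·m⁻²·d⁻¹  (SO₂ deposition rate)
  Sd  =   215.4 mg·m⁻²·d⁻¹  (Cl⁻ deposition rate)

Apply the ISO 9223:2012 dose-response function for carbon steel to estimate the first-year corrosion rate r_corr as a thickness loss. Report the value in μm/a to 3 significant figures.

carbon steel: T≤10 °C ⇒ hinge +0.150·(-2.0−10) = -1.8000
  SO₂ term: 1.77·51.1^0.52·exp(0.02·45-1.8000) = 5.565
  Sd branch = 0.102·Sd^0.62·e^(0.033·RH+0.04·T) = 11.63 μm/a
  r_corr = 5.565 + 11.63 = 17.19 μm/a

r_corr = 17.2 μm/a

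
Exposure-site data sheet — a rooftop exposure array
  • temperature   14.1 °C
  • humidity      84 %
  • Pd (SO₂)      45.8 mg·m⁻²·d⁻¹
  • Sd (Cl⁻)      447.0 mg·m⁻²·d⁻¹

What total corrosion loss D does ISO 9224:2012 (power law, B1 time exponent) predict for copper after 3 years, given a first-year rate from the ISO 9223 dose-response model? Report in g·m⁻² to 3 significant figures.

copper: f(T) = -0.080·(T−10) [T>10 °C] = -0.3280
  Pd branch = 0.0053·Pd^0.26·e^(0.059·RH+f) = 1.466 μm/a
  Sd branch = 0.01025·Sd^0.27·e^(0.036·RH+0.049·T) = 2.186 μm/a
  r_corr = 1.466 + 2.186 = 3.652 μm/a
Power-law: D(3) = r_corr · 3^0.667
  D(3) = 3.652 × 3^0.667 = 3.652 × 2.081 = 7.599 μm
  Mass loss = 7.599 μm × 8.96 g/cm³ = 68.08 g·m⁻²

D(3) = 68.1 g·m⁻²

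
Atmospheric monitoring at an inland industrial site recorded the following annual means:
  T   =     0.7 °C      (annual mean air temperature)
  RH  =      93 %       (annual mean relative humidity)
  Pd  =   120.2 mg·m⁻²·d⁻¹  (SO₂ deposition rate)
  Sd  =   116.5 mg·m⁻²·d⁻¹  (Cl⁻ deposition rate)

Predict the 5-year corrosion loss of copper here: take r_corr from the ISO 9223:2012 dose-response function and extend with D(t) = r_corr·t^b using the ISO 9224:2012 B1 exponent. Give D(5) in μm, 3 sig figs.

copper: temperature factor f = +0.126·(-9.3) = -1.1718
  sulphur-dioxide contribution → 1.378 μm/a
  chloride contribution → 1.09 μm/a
  total first-year rate 2.468 μm/a
Long-term exponent b (ISO 9224 Table 2, B1) = 0.667
  D(5) = 2.468 × 5^0.667 = 2.468 × 2.926 = 7.22 μm

D(5) = 7.22 μm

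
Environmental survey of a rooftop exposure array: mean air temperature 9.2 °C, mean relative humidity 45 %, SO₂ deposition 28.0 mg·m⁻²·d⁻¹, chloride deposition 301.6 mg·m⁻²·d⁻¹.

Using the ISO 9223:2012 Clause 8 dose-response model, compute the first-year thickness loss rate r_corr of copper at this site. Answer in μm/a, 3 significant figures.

r_corr = 0.542 μm/a

copper: temperature factor f = +0.126·(-0.8) = -0.1008
  sulphur-dioxide contribution → 0.1621 μm/a
  chloride contribution → 0.3798 μm/a
  total first-year rate 0.5419 μm/a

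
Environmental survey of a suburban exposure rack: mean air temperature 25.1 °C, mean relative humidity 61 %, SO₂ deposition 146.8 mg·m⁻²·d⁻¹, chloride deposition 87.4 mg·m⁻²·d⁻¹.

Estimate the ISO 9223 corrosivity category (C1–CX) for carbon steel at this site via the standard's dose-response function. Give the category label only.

C4

carbon steel: f(T) = -0.054·(T−10) [T>10 °C] = -0.8154
  Pd branch = 1.77·Pd^0.52·e^(0.02·RH+f) = 35.51 μm/a
  Sd branch = 0.102·Sd^0.62·e^(0.033·RH+0.04·T) = 33.31 μm/a
  r_corr = 35.51 + 33.31 = 68.83 μm/a
ISO 9223 Table 2 (carbon steel): 50 < 68.8 ≤ 80 μm/a ⇒ C4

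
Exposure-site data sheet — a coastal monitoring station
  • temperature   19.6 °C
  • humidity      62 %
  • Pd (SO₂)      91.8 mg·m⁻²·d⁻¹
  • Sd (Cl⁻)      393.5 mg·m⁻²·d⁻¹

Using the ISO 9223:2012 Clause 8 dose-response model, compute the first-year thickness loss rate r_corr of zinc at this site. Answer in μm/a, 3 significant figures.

r_corr = 5.41 μm/a

zinc: temperature factor f = -0.071·(9.6) = -0.6816
  sulphur-dioxide contribution → 0.8257 μm/a
  chloride contribution → 4.582 μm/a
  total first-year rate 5.408 μm/a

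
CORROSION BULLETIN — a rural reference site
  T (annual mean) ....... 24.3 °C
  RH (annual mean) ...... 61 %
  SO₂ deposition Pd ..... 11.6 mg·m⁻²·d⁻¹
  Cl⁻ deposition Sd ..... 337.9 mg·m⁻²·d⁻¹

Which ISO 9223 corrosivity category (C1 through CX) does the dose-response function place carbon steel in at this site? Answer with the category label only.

C5

carbon steel: f(T) = -0.054·(T−10) [T>10 °C] = -0.7722
  sulphur-dioxide contribution → 9.908 μm/a
  chloride contribution → 74.61 μm/a
  total first-year rate 84.52 μm/a
ISO 9223 Table 2 (carbon steel): 80 < 84.5 ≤ 200 μm/a ⇒ C5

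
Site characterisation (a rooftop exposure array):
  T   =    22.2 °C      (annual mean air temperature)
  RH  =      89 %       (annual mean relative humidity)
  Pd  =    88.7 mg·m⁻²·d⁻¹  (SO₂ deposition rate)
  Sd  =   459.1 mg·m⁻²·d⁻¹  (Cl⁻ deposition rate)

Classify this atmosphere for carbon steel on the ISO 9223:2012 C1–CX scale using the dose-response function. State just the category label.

CX

carbon steel: f(T) = -0.054·(T−10) [T>10 °C] = -0.6588
  sulphur-dioxide contribution → 55.95 μm/a
  chloride contribution → 209 μm/a
  ⇒ r_corr(carbon steel) = 265 μm/a
265 μm/a falls in (200, 700] for carbon steel → category CX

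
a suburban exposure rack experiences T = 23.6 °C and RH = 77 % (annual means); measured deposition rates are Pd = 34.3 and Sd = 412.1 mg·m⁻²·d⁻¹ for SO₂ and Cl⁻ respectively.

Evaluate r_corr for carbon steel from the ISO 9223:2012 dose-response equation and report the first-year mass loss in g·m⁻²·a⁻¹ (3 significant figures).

carbon steel: T>10 °C ⇒ hinge -0.054·(23.6−10) = -0.7344
  SO₂ term: 1.77·34.3^0.52·exp(0.02·77-0.7344) = 24.9
  Sd branch = 0.102·Sd^0.62·e^(0.033·RH+0.04·T) = 139.1 μm/a
  r_corr = 24.9 + 139.1 = 164 μm/a
Convert to mass loss: 164 μm/a × 7.85 g/cm³ = 1288 g·m⁻²·a⁻¹

r_corr = 1.29e+03 g·m⁻²·a⁻¹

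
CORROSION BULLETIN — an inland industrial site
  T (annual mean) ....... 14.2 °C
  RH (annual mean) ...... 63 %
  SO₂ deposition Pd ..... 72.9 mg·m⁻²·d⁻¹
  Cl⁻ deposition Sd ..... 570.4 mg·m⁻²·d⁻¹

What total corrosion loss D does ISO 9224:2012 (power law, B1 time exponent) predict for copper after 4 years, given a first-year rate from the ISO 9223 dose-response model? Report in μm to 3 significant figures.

D(4) = 3.98 μm

copper: temperature factor f = -0.080·(4.2) = -0.3360
  sulphur-dioxide contribution → 0.4753 μm/a
  chloride contribution → 1.102 μm/a
  total first-year rate 1.577 μm/a
Power-law: D(4) = r_corr · 4^0.667
  D(4) = 1.577 × 4^0.667 = 1.577 × 2.521 = 3.975 μm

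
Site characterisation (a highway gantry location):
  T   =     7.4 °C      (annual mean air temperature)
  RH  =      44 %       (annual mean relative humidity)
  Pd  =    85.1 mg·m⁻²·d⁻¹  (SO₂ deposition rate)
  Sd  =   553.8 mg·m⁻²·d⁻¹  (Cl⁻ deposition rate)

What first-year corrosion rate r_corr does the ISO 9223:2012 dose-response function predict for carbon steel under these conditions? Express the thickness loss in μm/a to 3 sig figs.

r_corr = 58.5 μm/a

carbon steel: T≤10 °C ⇒ hinge +0.150·(7.4−10) = -0.3900
  sulphur-dioxide contribution → 29.13 μm/a
  chloride contribution → 29.42 μm/a
  ⇒ r_corr(carbon steel) = 58.55 μm/a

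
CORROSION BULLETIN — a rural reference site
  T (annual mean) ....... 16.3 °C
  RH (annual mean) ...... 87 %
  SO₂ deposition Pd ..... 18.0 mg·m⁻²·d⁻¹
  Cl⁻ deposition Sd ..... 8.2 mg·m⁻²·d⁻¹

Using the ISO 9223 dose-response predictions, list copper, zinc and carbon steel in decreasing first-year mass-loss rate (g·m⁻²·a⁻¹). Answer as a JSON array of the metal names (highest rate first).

["carbon steel", "copper", "zinc"]

copper: f(T) = -0.080·(T−10) [T>10 °C] = -0.5040
  sulphur-dioxide contribution → 1.151 μm/a
  chloride contribution → 0.9216 μm/a
  total first-year rate 2.072 μm/a
  mass loss = 2.072 μm/a × 8.96 g/cm³ = 18.57 g·m⁻²·a⁻¹
zinc: temperature factor f = -0.071·(6.3) = -0.4473
  sulphur-dioxide contribution → 1.61 μm/a
  chloride contribution → 0.4655 μm/a
  total first-year rate 2.075 μm/a
  mass loss = 2.075 μm/a × 7.14 g/cm³ = 14.82 g·m⁻²·a⁻¹
carbon steel: f(T) = -0.054·(T−10) [T>10 °C] = -0.3402
  sulphur-dioxide contribution → 32.26 μm/a
  chloride contribution → 12.74 μm/a
  total first-year rate 45 μm/a
  mass loss = 45 μm/a × 7.85 g/cm³ = 353.2 g·m⁻²·a⁻¹
Ordering by g·m⁻²·a⁻¹: carbon steel (353) > copper (18.6) > zinc (14.8)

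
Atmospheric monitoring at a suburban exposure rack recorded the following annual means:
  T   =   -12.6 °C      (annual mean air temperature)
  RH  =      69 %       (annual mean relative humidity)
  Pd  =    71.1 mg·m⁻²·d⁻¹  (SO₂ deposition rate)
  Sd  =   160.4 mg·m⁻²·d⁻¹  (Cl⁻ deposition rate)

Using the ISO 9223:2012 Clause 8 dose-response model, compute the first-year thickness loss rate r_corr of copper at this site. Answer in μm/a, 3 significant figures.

r_corr = 0.316 μm/a

copper: temperature factor f = +0.126·(-22.6) = -2.8476
  sulphur-dioxide contribution → 0.05459 μm/a
  chloride contribution → 0.2611 μm/a
  total first-year rate 0.3157 μm/a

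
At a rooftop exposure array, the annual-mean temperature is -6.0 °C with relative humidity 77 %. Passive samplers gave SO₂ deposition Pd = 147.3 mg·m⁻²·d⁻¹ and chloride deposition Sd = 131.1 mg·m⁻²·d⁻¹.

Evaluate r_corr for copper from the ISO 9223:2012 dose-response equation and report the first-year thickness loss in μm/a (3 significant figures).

r_corr = 0.699 μm/a

copper: temperature factor f = +0.126·(-16.0) = -2.0160
  Pd branch = 0.0053·Pd^0.26·e^(0.059·RH+f) = 0.2429 μm/a
  Sd branch = 0.01025·Sd^0.27·e^(0.036·RH+0.049·T) = 0.4557 μm/a
  r_corr = 0.2429 + 0.4557 = 0.6986 μm/a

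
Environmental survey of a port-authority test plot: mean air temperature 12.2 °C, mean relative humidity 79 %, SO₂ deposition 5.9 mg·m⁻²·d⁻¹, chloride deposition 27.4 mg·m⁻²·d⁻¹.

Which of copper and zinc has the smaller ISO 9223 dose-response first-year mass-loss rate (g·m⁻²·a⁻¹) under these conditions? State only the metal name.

zinc

copper: T>10 °C ⇒ hinge -0.080·(12.2−10) = -0.1760
  Pd branch = 0.0053·Pd^0.26·e^(0.059·RH+f) = 0.7456 μm/a
  Cl⁻ term: 0.01025·27.4^0.27·exp(0.036·79+0.049·12.2) = 0.7828
  r_corr = 0.7456 + 0.7828 = 1.528 μm/a
  mass loss = 1.528 μm/a × 8.96 g/cm³ = 13.69 g·m⁻²·a⁻¹
zinc: T>10 °C ⇒ hinge -0.071·(12.2−10) = -0.1562
  SO₂ term: 0.0129·5.9^0.44·exp(0.046·79-0.1562) = 0.9123
  Sd branch = 0.0175·Sd^0.57·e^(0.008·RH+0.085·T) = 0.6129 μm/a
  r_corr = 0.9123 + 0.6129 = 1.525 μm/a
  mass loss = 1.525 μm/a × 7.14 g/cm³ = 10.89 g·m⁻²·a⁻¹
Ordering by g·m⁻²·a⁻¹: copper (13.7) > zinc (10.9)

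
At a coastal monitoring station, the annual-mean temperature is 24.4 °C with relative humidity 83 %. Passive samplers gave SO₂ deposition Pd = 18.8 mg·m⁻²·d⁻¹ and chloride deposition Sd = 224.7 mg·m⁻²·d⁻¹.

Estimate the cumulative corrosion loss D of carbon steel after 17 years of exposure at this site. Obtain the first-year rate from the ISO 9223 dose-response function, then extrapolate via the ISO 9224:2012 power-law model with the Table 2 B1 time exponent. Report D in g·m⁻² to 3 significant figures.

carbon steel: f(T) = -0.054·(T−10) [T>10 °C] = -0.7776
  sulphur-dioxide contribution → 19.67 μm/a
  chloride contribution → 120.2 μm/a
  total first-year rate 139.9 μm/a
Power-law: D(17) = r_corr · 17^0.523
  D(17) = 139.9 × 17^0.523 = 139.9 × 4.401 = 615.6 μm
  Mass loss = 615.6 μm × 7.85 g/cm³ = 4833 g·m⁻²

D(17) = 4.83e+03 g·m⁻²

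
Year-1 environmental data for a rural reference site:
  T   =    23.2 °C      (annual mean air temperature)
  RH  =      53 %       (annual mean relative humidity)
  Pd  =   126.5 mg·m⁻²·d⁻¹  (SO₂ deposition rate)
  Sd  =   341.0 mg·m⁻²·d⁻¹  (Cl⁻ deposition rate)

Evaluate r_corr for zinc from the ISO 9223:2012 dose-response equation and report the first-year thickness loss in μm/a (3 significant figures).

zinc: T>10 °C ⇒ hinge -0.071·(23.2−10) = -0.9372
  Pd branch = 0.0129·Pd^0.44·e^(0.046·RH+f) = 0.4867 μm/a
  Cl⁻ term: 0.0175·341.0^0.57·exp(0.008·53+0.085·23.2) = 5.337
  sum: 0.4867 + 5.337 → r_corr = 5.824 μm/a

r_corr = 5.82 μm/a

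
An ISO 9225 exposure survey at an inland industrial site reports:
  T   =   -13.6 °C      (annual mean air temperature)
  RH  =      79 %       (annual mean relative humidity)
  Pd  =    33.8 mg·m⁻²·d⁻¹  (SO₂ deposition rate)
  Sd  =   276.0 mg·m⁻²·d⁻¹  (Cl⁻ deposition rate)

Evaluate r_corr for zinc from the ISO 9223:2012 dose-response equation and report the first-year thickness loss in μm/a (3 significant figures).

zinc: temperature factor f = +0.038·(-23.6) = -0.8968
  SO₂ term: 0.0129·33.8^0.44·exp(0.046·79-0.8968) = 0.9377
  Sd branch = 0.0175·Sd^0.57·e^(0.008·RH+0.085·T) = 0.2551 μm/a
  sum: 0.9377 + 0.2551 → r_corr = 1.193 μm/a

r_corr = 1.19 μm/a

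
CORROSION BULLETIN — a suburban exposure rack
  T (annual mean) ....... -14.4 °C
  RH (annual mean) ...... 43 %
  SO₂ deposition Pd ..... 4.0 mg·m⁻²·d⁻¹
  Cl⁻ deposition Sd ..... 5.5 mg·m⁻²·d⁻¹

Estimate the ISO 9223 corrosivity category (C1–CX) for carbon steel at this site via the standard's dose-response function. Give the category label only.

C1

carbon steel: T≤10 °C ⇒ hinge +0.150·(-14.4−10) = -3.6600
  SO₂ term: 1.77·4.0^0.52·exp(0.02·43-3.6600) = 0.2213
  Cl⁻ term: 0.102·5.5^0.62·exp(0.033·43+0.04·-14.4) = 0.6819
  sum: 0.2213 + 0.6819 → r_corr = 0.9032 μm/a
Category bounds: 0…1.3 μm/a bracket r_corr ⇒ C1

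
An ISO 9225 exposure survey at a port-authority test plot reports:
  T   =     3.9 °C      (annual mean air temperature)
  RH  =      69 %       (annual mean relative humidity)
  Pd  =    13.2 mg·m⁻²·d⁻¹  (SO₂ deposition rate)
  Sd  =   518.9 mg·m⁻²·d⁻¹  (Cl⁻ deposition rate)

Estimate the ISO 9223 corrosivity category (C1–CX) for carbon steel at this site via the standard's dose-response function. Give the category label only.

carbon steel: temperature factor f = +0.150·(-6.1) = -0.9150
  Pd branch = 1.77·Pd^0.52·e^(0.02·RH+f) = 10.78 μm/a
  Cl⁻ term: 0.102·518.9^0.62·exp(0.033·69+0.04·3.9) = 56.05
  sum: 10.78 + 56.05 → r_corr = 66.83 μm/a
Category bounds: 50…80 μm/a bracket r_corr ⇒ C4

C4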